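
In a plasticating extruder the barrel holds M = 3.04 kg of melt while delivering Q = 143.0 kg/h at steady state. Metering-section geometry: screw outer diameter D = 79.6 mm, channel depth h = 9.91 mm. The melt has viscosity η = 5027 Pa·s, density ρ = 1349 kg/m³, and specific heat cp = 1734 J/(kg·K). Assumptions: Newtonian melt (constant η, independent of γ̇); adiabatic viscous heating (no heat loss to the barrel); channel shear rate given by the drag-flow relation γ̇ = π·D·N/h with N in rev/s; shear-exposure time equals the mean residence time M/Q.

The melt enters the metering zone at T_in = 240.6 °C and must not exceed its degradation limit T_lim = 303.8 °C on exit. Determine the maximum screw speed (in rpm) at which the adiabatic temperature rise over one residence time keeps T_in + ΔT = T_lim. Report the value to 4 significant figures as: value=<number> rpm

value=46.61 rpm

Throughput in SI: Q_s = 143.0 kg/h ÷ 3600 s/h = 0.0397222 kg/s
t_res = M / Q_s = 3.04 ÷ 0.0397222 = 76.5315 s
Geometry in SI: D = 79.6 mm → 0.0796 m, h = 9.91 mm → 0.00991 m
ΔT_a = T_lim − T_in = 303.8 − 240.6 = 63.2 K
Invert ΔT = ηγ̇²t_res/(ρcp) for γ̇: γ̇_max² = ΔT_a ρ cp / (η t_res) = 63.2·1349·1734 / (5027·76.5315) = 384.264 s⁻²
Take the square root: γ̇_max = √(384.264) = 19.6026 s⁻¹
N_max = γ̇_max h / (πD) = 19.6026·0.00991/(π·0.0796) = 0.776829 rev/s → ×60 = 46.6097 rpm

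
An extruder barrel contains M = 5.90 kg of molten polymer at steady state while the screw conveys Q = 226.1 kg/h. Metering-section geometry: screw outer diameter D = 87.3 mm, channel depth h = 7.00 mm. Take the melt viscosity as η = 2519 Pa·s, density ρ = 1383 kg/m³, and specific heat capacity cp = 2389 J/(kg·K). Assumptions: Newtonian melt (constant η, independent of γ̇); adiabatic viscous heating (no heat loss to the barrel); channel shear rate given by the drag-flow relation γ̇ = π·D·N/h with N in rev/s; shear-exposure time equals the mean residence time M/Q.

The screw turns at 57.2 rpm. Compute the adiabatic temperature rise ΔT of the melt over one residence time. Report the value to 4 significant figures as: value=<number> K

Q_s = Q / 3600 = 226.1 / 3600 = 0.0628056 kg/s
t_res = M / Q_s = 5.90 / 0.0628056 = 93.9407 s
D = 87.3 mm = 0.0873 m;  h = 7.00 mm = 0.007 m;  N = 57.2 rpm / 60 = 0.953333 rev/s
γ̇ = π·D·N / h = π · 0.0873 · 0.953333 / 0.007 = 37.3517 s⁻¹
Adiabatic rise: ΔT = η γ̇² t_res / (ρ cp) = 2519·(37.3517)²·93.9407 / (1383·2389) = 99.923 K

value=99.92 K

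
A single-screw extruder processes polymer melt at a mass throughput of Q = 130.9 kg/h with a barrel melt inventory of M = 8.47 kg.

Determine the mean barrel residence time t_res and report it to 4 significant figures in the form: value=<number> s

value=232.9 s

Convert throughput: Q = 130.9 kg/h = 130.9/3600 = 0.0363611 kg/s
Mean residence time: t_res = M/Q_s = 8.47 kg / 0.0363611 kg/s = 232.941 s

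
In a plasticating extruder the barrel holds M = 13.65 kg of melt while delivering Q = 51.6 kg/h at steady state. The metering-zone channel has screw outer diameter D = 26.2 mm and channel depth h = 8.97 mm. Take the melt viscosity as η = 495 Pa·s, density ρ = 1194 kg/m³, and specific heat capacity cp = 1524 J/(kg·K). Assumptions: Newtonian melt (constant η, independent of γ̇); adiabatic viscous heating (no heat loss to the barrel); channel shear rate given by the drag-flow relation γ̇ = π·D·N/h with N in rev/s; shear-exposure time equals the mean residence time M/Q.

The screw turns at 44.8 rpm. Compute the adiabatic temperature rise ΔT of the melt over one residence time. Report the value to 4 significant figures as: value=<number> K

value=12.16 K

Q_s = Q / 3600 = 51.6 / 3600 = 0.0143333 kg/s
Mean residence time: t_res = M/Q_s = 13.65 kg / 0.0143333 kg/s = 952.326 s
Geometry in metres: D = 26.2 mm → 0.0262 m, h = 8.97 mm → 0.00897 m; screw speed N = 44.8 rpm = 0.746667 rev/s
Shear rate: γ̇ = πDN/h = π·0.0262·0.746667/0.00897 = 6.8515 s⁻¹
ΔT = η·γ̇²·t_res / (ρ·cp) = 495 · (6.8515)² · 952.326 / (1194 · 1524) = 12.1611 K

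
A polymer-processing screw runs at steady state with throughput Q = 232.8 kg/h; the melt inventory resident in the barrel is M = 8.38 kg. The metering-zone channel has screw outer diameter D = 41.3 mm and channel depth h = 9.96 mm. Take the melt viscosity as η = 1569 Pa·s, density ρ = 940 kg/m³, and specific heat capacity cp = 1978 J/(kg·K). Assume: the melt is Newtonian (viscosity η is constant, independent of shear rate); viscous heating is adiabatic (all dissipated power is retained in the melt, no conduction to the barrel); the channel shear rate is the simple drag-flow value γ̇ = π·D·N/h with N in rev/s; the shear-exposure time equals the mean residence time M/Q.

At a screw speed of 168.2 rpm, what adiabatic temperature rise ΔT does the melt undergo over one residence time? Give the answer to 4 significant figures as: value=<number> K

value=145.8 K

Throughput in SI: Q_s = 232.8 kg/h ÷ 3600 s/h = 0.0646667 kg/s
Mean residence time: t_res = M/Q_s = 8.38 kg / 0.0646667 kg/s = 129.588 s
Convert to SI: D = 0.0413 m, h = 0.00996 m, N = 168.2/60 = 2.80333 rev/s
γ̇ = π·D·N / h = π · 0.0413 · 2.80333 / 0.00996 = 36.5187 s⁻¹
Adiabatic rise: ΔT = η γ̇² t_res / (ρ cp) = 1569·(36.5187)²·129.588 / (940·1978) = 145.835 K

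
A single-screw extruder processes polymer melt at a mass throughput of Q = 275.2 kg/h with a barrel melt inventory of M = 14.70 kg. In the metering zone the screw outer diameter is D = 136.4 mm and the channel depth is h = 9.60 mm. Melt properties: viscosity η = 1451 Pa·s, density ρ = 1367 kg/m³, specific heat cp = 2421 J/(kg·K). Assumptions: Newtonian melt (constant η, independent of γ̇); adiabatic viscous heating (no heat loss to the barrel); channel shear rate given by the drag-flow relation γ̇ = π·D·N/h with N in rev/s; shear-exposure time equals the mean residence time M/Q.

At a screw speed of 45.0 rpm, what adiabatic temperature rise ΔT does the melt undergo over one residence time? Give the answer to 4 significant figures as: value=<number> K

value=94.49 K

Q_s = Q / 3600 = 275.2 / 3600 = 0.0764444 kg/s
t_res = M / Q_s = 14.70 ÷ 0.0764444 = 192.297 s
Convert to SI: D = 0.1364 m, h = 0.0096 m, N = 45.0/60 = 0.75 rev/s
Shear rate: γ̇ = πDN/h = π·0.1364·0.75/0.0096 = 33.4776 s⁻¹
ΔT = η·γ̇²·t_res/(ρ·cp) = [1451 × 33.4776² × 192.297] / [1367 × 2421] = 94.4896 K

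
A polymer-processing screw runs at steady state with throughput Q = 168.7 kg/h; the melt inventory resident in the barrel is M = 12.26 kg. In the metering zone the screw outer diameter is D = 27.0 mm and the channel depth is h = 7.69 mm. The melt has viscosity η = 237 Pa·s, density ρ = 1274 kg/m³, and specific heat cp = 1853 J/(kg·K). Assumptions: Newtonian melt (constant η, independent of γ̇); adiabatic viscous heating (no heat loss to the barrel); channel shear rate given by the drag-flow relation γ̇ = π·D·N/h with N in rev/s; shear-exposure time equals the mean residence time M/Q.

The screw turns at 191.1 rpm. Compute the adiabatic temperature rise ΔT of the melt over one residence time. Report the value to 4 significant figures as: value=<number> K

value=32.42 K

Throughput in SI: Q_s = 168.7 kg/h ÷ 3600 s/h = 0.0468611 kg/s
t_res = M / Q_s = 12.26 ÷ 0.0468611 = 261.624 s
D = 27.0 mm = 0.027 m;  h = 7.69 mm = 0.00769 m;  N = 191.1 rpm / 60 = 3.185 rev/s
Shear rate: γ̇ = πDN/h = π·0.027·3.185/0.00769 = 35.1315 s⁻¹
ΔT = η·γ̇²·t_res / (ρ·cp) = 237 · (35.1315)² · 261.624 / (1274 · 1853) = 32.4172 K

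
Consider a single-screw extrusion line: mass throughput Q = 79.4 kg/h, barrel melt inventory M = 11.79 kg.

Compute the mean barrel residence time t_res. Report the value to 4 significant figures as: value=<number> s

Q_s = Q / 3600 = 79.4 / 3600 = 0.0220556 kg/s
Mean residence time: t_res = M/Q_s = 11.79 kg / 0.0220556 kg/s = 534.559 s

value=534.6 s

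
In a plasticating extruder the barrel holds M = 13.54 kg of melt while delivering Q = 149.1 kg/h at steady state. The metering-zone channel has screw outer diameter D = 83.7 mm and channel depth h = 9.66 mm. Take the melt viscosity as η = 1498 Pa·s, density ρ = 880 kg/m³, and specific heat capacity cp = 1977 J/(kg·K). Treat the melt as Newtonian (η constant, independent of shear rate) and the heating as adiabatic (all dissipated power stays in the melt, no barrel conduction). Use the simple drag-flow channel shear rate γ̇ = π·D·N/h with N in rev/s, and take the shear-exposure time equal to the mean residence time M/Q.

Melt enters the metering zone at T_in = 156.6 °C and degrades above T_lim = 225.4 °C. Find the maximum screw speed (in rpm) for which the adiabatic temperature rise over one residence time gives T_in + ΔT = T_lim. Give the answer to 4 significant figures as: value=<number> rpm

Q_s = Q / 3600 = 149.1 / 3600 = 0.0414167 kg/s
t_res = M / Q_s = 13.54 / 0.0414167 = 326.922 s
Geometry in SI: D = 83.7 mm → 0.0837 m, h = 9.66 mm → 0.00966 m
ΔT_a = T_lim − T_in = 225.4 − 156.6 = 68.8 K
γ̇_max² = ΔT_a·ρ·cp/(η·t_res) = 68.8·880·1977/(1498·326.922) = 244.412 s⁻²
γ̇_max = sqrt(244.412) = 15.6337 s⁻¹
Solve γ̇ = πDN/h for N: N_max = γ̇_max·h/(π·D) = 15.6337 × 0.00966 / (π × 0.0837) = 0.574332 rev/s = 34.4599 rpm

value=34.46 rpm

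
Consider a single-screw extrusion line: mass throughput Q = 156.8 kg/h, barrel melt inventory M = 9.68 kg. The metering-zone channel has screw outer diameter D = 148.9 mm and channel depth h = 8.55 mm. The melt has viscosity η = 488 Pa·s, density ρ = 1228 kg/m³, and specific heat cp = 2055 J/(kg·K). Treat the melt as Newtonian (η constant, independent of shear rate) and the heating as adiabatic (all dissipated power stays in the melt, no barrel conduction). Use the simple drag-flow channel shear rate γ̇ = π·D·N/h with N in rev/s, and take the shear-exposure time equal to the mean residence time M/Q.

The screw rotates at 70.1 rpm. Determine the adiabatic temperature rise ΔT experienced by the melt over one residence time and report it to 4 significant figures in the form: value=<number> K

value=175.6 K

Throughput in SI: Q_s = 156.8 kg/h ÷ 3600 s/h = 0.0435556 kg/s
t_res = M / Q_s = 9.68 / 0.0435556 = 222.245 s
D = 148.9 mm = 0.1489 m;  h = 8.55 mm = 0.00855 m;  N = 70.1 rpm / 60 = 1.16833 rev/s
γ̇ = π D N / h = (π)(0.1489)(1.16833) / 0.00855 = 63.9212 s⁻¹
ΔT = η·γ̇²·t_res/(ρ·cp) = [488 × 63.9212² × 222.245] / [1228 × 2055] = 175.603 K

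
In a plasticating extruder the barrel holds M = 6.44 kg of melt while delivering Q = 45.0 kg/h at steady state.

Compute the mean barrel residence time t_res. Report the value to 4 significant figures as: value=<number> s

Q_s = Q / 3600 = 45.0 / 3600 = 0.0125 kg/s
t_res = M / Q_s = 6.44 / 0.0125 = 515.2 s

value=515.2 s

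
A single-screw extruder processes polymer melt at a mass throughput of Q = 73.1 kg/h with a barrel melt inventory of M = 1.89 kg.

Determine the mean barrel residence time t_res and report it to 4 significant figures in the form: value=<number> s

Convert throughput: Q = 73.1 kg/h = 73.1/3600 = 0.0203056 kg/s
t_res = M / Q_s = 1.89 / 0.0203056 = 93.078 s

value=93.08 s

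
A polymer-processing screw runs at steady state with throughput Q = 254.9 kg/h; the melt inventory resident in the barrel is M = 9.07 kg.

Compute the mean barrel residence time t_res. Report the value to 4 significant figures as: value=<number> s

Throughput in SI: Q_s = 254.9 kg/h ÷ 3600 s/h = 0.0708056 kg/s
Mean residence time: t_res = M/Q_s = 9.07 kg / 0.0708056 kg/s = 128.097 s

value=128.1 s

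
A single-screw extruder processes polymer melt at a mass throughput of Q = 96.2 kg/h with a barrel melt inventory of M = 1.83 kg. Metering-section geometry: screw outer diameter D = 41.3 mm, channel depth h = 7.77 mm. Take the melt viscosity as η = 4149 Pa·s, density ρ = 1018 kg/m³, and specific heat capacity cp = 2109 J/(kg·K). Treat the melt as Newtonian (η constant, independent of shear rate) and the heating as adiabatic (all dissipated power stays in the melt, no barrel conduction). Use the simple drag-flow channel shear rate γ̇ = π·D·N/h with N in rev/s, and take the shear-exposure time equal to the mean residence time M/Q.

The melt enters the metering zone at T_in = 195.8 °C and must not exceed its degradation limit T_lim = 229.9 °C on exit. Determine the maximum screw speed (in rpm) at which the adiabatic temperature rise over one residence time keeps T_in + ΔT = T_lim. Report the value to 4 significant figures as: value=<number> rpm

Convert throughput: Q = 96.2 kg/h = 96.2/3600 = 0.0267222 kg/s
t_res = M / Q_s = 1.83 ÷ 0.0267222 = 68.4823 s
Geometry in SI: D = 41.3 mm → 0.0413 m, h = 7.77 mm → 0.00777 m
ΔT_a = T_lim − T_in = 229.9 °C − 195.8 °C = 34.1 K
Invert ΔT = ηγ̇²t_res/(ρcp) for γ̇: γ̇_max² = ΔT_a ρ cp / (η t_res) = 34.1·1018·2109 / (4149·68.4823) = 257.666 s⁻²
γ̇_max = √257.666 = 16.052 s⁻¹
Solve γ̇ = πDN/h for N: N_max = γ̇_max·h/(π·D) = 16.052 × 0.00777 / (π × 0.0413) = 0.961279 rev/s = 57.6767 rpm

value=57.68 rpm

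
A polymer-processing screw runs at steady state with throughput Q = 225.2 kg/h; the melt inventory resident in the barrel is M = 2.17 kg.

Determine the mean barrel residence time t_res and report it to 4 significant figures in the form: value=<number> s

value=34.69 s

Q_s = Q / 3600 = 225.2 / 3600 = 0.0625556 kg/s
Mean residence time: t_res = M/Q_s = 2.17 kg / 0.0625556 kg/s = 34.6892 s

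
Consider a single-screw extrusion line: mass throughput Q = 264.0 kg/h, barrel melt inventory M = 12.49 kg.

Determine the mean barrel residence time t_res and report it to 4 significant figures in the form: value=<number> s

Convert throughput: Q = 264.0 kg/h = 264.0/3600 = 0.0733333 kg/s
t_res = M / Q_s = 12.49 ÷ 0.0733333 = 170.318 s

value=170.3 s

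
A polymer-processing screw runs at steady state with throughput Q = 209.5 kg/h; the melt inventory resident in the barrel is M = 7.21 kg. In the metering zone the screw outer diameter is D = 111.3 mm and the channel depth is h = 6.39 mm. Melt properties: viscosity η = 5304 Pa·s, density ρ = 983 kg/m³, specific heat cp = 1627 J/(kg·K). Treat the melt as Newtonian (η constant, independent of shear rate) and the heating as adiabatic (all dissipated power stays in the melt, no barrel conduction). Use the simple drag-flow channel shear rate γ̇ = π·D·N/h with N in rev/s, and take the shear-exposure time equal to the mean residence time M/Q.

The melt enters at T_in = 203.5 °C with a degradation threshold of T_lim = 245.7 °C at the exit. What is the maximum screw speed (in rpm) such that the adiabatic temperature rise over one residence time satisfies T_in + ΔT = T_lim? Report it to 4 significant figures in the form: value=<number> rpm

Throughput in SI: Q_s = 209.5 kg/h ÷ 3600 s/h = 0.0581944 kg/s
t_res = M / Q_s = 7.21 / 0.0581944 = 123.895 s
Geometry in SI: D = 111.3 mm → 0.1113 m, h = 6.39 mm → 0.00639 m
Allowable rise: ΔT_a = T_lim − T_in = 245.7 − 203.5 = 42.2 K
γ̇_max² = ΔT_a·ρ·cp / (η·t_res) = [42.2 × 983 × 1627] / [5304 × 123.895] = 102.706 s⁻²
γ̇_max = √102.706 = 10.1344 s⁻¹
N_max = γ̇_max·h / (π·D) = 10.1344 · 0.00639 / (π · 0.1113) = 0.185206 rev/s = 11.1123 rpm

value=11.11 rpm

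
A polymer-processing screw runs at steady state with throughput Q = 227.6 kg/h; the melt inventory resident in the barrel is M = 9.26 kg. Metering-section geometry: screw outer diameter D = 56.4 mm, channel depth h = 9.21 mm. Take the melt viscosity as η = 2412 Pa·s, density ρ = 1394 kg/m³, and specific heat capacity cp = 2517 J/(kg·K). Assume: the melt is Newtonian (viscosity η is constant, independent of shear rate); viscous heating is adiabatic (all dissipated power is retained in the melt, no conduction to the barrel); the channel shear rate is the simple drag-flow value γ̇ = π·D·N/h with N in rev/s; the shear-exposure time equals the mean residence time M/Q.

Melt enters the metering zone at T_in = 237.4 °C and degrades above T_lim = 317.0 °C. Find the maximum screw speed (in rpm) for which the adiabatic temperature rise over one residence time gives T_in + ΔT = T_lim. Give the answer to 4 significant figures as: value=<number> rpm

Throughput in SI: Q_s = 227.6 kg/h ÷ 3600 s/h = 0.0632222 kg/s
t_res = M / Q_s = 9.26 / 0.0632222 = 146.467 s
Geometry in SI: D = 56.4 mm → 0.0564 m, h = 9.21 mm → 0.00921 m
ΔT_a = T_lim − T_in = 317.0 °C − 237.4 °C = 79.6 K
γ̇_max² = ΔT_a·ρ·cp / (η·t_res) = [79.6 × 1394 × 2517] / [2412 × 146.467] = 790.57 s⁻²
γ̇_max = sqrt(790.57) = 28.1171 s⁻¹
Solve γ̇ = πDN/h for N: N_max = γ̇_max·h/(π·D) = 28.1171 × 0.00921 / (π × 0.0564) = 1.46151 rev/s = 87.6904 rpm

value=87.69 rpm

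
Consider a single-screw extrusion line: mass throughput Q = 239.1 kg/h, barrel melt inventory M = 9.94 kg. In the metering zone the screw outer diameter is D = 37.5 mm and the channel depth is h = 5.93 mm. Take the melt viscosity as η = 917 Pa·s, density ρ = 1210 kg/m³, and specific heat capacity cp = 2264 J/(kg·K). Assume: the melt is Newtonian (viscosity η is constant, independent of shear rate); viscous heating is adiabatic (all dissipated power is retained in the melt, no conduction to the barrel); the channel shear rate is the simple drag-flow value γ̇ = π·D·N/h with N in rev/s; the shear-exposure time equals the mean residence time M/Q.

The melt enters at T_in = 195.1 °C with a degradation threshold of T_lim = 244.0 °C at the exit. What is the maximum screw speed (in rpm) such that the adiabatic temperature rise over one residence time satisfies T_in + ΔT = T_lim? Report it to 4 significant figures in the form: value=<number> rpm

value=94.36 rpm

Q_s = Q / 3600 = 239.1 / 3600 = 0.0664167 kg/s
t_res = M / Q_s = 9.94 / 0.0664167 = 149.661 s
Convert to metres: D = 0.0375 m, h = 0.00593 m
Allowable rise: ΔT_a = T_lim − T_in = 244.0 − 195.1 = 48.9 K
Invert ΔT = ηγ̇²t_res/(ρcp) for γ̇: γ̇_max² = ΔT_a ρ cp / (η t_res) = 48.9·1210·2264 / (917·149.661) = 976.095 s⁻²
γ̇_max = √976.095 = 31.2425 s⁻¹
N_max = γ̇_max·h / (π·D) = 31.2425 · 0.00593 / (π · 0.0375) = 1.5726 rev/s = 94.3563 rpm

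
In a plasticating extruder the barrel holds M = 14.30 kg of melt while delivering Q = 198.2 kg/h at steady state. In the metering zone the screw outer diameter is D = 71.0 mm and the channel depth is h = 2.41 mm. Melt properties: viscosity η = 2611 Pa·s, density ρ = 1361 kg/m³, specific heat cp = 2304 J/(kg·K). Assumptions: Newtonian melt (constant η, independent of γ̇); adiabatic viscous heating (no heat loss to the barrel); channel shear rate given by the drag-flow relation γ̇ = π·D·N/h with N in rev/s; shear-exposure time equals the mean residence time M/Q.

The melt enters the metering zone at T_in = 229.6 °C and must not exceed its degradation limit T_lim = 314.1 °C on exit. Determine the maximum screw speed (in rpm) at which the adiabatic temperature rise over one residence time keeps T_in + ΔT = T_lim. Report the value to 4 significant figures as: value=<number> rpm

value=12.81 rpm

Convert throughput: Q = 198.2 kg/h = 198.2/3600 = 0.0550556 kg/s
Mean residence time: t_res = M/Q_s = 14.30 kg / 0.0550556 kg/s = 259.738 s
Convert to metres: D = 0.071 m, h = 0.00241 m
ΔT_a = T_lim − T_in = 314.1 − 229.6 = 84.5 K
Invert ΔT = ηγ̇²t_res/(ρcp) for γ̇: γ̇_max² = ΔT_a ρ cp / (η t_res) = 84.5·1361·2304 / (2611·259.738) = 390.711 s⁻²
Take the square root: γ̇_max = √(390.711) = 19.7664 s⁻¹
Solve γ̇ = πDN/h for N: N_max = γ̇_max·h/(π·D) = 19.7664 × 0.00241 / (π × 0.071) = 0.213568 rev/s = 12.8141 rpm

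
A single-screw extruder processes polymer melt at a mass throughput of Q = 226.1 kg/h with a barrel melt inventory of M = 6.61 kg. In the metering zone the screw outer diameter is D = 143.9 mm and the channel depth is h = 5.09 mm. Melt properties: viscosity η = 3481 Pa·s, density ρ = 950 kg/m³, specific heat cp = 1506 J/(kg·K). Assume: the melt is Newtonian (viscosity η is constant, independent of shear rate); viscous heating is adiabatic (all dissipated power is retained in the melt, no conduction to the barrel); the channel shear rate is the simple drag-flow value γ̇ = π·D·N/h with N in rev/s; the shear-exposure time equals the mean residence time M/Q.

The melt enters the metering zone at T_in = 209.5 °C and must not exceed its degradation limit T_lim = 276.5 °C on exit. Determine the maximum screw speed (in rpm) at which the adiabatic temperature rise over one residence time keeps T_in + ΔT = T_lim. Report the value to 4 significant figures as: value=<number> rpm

value=10.93 rpm

Convert throughput: Q = 226.1 kg/h = 226.1/3600 = 0.0628056 kg/s
t_res = M / Q_s = 6.61 / 0.0628056 = 105.245 s
Convert to metres: D = 0.1439 m, h = 0.00509 m
ΔT_a = T_lim − T_in = 276.5 °C − 209.5 °C = 67 K
γ̇_max² = ΔT_a·ρ·cp/(η·t_res) = 67·950·1506/(3481·105.245) = 261.647 s⁻²
Take the square root: γ̇_max = √(261.647) = 16.1755 s⁻¹
N_max = γ̇_max·h / (π·D) = 16.1755 · 0.00509 / (π · 0.1439) = 0.182123 rev/s = 10.9274 rpm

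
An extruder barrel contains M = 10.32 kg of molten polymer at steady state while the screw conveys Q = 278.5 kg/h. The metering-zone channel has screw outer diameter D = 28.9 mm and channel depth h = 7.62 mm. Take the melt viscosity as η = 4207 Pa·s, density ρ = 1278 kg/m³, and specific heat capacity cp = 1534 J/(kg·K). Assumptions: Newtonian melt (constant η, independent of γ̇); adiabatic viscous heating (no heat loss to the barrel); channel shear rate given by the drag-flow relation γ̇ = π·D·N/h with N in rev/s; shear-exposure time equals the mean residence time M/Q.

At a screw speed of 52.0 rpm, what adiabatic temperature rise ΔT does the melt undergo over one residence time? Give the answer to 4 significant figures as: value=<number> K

value=30.53 K

Throughput in SI: Q_s = 278.5 kg/h ÷ 3600 s/h = 0.0773611 kg/s
t_res = M / Q_s = 10.32 / 0.0773611 = 133.4 s
D = 28.9 mm = 0.0289 m;  h = 7.62 mm = 0.00762 m;  N = 52.0 rpm / 60 = 0.866667 rev/s
γ̇ = π D N / h = (π)(0.0289)(0.866667) / 0.00762 = 10.3263 s⁻¹
ΔT = η·γ̇²·t_res / (ρ·cp) = 4207 · (10.3263)² · 133.4 / (1278 · 1534) = 30.5255 K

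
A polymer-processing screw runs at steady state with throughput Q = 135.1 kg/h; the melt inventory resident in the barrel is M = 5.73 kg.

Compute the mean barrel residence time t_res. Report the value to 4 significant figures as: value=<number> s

value=152.7 s

Convert throughput: Q = 135.1 kg/h = 135.1/3600 = 0.0375278 kg/s
t_res = M / Q_s = 5.73 / 0.0375278 = 152.687 s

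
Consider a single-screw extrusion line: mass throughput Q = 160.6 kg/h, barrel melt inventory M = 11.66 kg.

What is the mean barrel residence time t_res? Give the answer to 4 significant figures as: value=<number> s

value=261.4 s

Throughput in SI: Q_s = 160.6 kg/h ÷ 3600 s/h = 0.0446111 kg/s
t_res = M / Q_s = 11.66 ÷ 0.0446111 = 261.37 s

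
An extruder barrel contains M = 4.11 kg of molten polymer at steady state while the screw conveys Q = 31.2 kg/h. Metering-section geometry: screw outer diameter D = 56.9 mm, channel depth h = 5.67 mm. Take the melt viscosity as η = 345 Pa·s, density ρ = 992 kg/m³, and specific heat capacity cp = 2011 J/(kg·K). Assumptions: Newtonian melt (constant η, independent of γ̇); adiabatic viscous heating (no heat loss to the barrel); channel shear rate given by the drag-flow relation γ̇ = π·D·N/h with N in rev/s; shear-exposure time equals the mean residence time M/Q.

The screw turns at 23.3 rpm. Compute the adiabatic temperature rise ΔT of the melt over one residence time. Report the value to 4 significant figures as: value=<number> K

value=12.29 K

Convert throughput: Q = 31.2 kg/h = 31.2/3600 = 0.00866667 kg/s
t_res = M / Q_s = 4.11 ÷ 0.00866667 = 474.231 s
D = 56.9 mm = 0.0569 m;  h = 5.67 mm = 0.00567 m;  N = 23.3 rpm / 60 = 0.388333 rev/s
γ̇ = π·D·N / h = π · 0.0569 · 0.388333 / 0.00567 = 12.2429 s⁻¹
ΔT = η·γ̇²·t_res / (ρ·cp) = 345 · (12.2429)² · 474.231 / (992 · 2011) = 12.2929 K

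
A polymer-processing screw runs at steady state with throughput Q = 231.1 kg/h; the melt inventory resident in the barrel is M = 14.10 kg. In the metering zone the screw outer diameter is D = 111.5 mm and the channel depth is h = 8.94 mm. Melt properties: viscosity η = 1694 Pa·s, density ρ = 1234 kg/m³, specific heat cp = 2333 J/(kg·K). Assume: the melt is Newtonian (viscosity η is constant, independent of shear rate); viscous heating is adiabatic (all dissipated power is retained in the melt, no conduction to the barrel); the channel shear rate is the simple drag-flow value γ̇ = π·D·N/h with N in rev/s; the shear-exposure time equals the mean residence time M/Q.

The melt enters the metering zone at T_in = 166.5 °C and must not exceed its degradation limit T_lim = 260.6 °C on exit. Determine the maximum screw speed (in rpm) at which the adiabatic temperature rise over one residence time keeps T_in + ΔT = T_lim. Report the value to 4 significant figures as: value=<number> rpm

value=41.32 rpm

Convert throughput: Q = 231.1 kg/h = 231.1/3600 = 0.0641944 kg/s
t_res = M / Q_s = 14.10 / 0.0641944 = 219.645 s
Geometry in SI: D = 111.5 mm → 0.1115 m, h = 8.94 mm → 0.00894 m
ΔT_a = T_lim − T_in = 260.6 − 166.5 = 94.1 K
γ̇_max² = ΔT_a·ρ·cp / (η·t_res) = [94.1 × 1234 × 2333] / [1694 × 219.645] = 728.089 s⁻²
Take the square root: γ̇_max = √(728.089) = 26.9831 s⁻¹
N_max = γ̇_max h / (πD) = 26.9831·0.00894/(π·0.1115) = 0.68866 rev/s → ×60 = 41.3196 rpm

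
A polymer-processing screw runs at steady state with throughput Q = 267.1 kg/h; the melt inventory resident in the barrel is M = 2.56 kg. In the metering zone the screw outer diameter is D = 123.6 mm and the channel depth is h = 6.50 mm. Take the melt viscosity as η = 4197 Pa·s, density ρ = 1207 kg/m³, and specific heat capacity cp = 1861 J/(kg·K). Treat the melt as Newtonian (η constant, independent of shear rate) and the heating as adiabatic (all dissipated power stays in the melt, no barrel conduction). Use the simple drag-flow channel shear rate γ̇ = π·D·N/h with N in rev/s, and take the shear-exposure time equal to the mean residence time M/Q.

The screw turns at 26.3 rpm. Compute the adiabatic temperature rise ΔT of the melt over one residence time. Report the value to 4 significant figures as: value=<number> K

Q_s = Q / 3600 = 267.1 / 3600 = 0.0741944 kg/s
t_res = M / Q_s = 2.56 / 0.0741944 = 34.5039 s
Convert to SI: D = 0.1236 m, h = 0.0065 m, N = 26.3/60 = 0.438333 rev/s
γ̇ = π D N / h = (π)(0.1236)(0.438333) / 0.0065 = 26.1854 s⁻¹
Adiabatic rise: ΔT = η γ̇² t_res / (ρ cp) = 4197·(26.1854)²·34.5039 / (1207·1861) = 44.2052 K

value=44.21 K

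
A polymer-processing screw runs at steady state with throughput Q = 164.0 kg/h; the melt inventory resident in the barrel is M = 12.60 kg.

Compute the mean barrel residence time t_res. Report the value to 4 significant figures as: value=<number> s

value=276.6 s

Convert throughput: Q = 164.0 kg/h = 164.0/3600 = 0.0455556 kg/s
t_res = M / Q_s = 12.60 ÷ 0.0455556 = 276.585 s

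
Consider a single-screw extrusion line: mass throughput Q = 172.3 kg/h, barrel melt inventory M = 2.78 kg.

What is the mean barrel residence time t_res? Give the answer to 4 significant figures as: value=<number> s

Q_s = Q / 3600 = 172.3 / 3600 = 0.0478611 kg/s
t_res = M / Q_s = 2.78 ÷ 0.0478611 = 58.0847 s

value=58.08 s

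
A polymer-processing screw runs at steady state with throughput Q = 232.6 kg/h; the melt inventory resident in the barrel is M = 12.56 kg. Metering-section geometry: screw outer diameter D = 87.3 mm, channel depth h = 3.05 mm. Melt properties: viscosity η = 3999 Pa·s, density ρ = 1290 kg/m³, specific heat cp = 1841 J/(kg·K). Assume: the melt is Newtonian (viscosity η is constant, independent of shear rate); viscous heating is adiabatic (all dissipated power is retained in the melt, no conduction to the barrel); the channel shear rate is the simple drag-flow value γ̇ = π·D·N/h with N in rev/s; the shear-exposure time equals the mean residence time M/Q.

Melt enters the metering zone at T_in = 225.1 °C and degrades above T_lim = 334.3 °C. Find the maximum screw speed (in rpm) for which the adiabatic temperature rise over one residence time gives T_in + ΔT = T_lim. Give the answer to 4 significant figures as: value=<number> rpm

value=12.19 rpm

Q_s = Q / 3600 = 232.6 / 3600 = 0.0646111 kg/s
t_res = M / Q_s = 12.56 / 0.0646111 = 194.394 s
D = 87.3 mm = 0.0873 m;  h = 3.05 mm = 0.00305 m
ΔT_a = T_lim − T_in = 334.3 − 225.1 = 109.2 K
γ̇_max² = ΔT_a·ρ·cp / (η·t_res) = [109.2 × 1290 × 1841] / [3999 × 194.394] = 333.605 s⁻²
γ̇_max = sqrt(333.605) = 18.2649 s⁻¹
Solve γ̇ = πDN/h for N: N_max = γ̇_max·h/(π·D) = 18.2649 × 0.00305 / (π × 0.0873) = 0.20312 rev/s = 12.1872 rpm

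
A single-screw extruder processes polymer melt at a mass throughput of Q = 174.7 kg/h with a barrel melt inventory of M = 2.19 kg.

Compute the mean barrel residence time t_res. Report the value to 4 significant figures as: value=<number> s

value=45.13 s

Convert throughput: Q = 174.7 kg/h = 174.7/3600 = 0.0485278 kg/s
t_res = M / Q_s = 2.19 ÷ 0.0485278 = 45.1288 s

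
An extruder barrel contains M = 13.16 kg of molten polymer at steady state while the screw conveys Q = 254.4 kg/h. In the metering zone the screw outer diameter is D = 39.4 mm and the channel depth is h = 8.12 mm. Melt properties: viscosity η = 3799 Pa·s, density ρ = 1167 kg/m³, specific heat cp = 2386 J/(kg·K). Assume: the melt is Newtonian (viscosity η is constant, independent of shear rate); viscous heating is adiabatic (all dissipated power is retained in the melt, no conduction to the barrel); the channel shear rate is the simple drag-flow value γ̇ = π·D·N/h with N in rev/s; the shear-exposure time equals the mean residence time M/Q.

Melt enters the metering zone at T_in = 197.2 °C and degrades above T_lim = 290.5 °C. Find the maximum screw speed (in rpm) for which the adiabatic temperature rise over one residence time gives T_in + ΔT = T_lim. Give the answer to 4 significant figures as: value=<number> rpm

value=75.43 rpm

Q_s = Q / 3600 = 254.4 / 3600 = 0.0706667 kg/s
t_res = M / Q_s = 13.16 / 0.0706667 = 186.226 s
Geometry in SI: D = 39.4 mm → 0.0394 m, h = 8.12 mm → 0.00812 m
ΔT_a = T_lim − T_in = 290.5 − 197.2 = 93.3 K
Invert ΔT = ηγ̇²t_res/(ρcp) for γ̇: γ̇_max² = ΔT_a ρ cp / (η t_res) = 93.3·1167·2386 / (3799·186.226) = 367.208 s⁻²
γ̇_max = √367.208 = 19.1627 s⁻¹
Solve γ̇ = πDN/h for N: N_max = γ̇_max·h/(π·D) = 19.1627 × 0.00812 / (π × 0.0394) = 1.25709 rev/s = 75.4254 rpm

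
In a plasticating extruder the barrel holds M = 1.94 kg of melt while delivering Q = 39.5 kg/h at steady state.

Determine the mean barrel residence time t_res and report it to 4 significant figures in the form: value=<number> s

Convert throughput: Q = 39.5 kg/h = 39.5/3600 = 0.0109722 kg/s
Mean residence time: t_res = M/Q_s = 1.94 kg / 0.0109722 kg/s = 176.81 s

value=176.8 s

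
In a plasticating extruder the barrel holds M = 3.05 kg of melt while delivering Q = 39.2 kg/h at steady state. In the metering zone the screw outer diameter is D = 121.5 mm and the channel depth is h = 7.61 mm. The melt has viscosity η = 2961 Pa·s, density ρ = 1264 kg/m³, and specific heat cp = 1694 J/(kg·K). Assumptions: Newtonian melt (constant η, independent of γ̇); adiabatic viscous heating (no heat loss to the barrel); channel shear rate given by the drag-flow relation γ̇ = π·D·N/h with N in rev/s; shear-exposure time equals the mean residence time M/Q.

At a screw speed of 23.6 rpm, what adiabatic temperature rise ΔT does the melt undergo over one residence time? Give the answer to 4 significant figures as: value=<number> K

Convert throughput: Q = 39.2 kg/h = 39.2/3600 = 0.0108889 kg/s
t_res = M / Q_s = 3.05 / 0.0108889 = 280.102 s
Convert to SI: D = 0.1215 m, h = 0.00761 m, N = 23.6/60 = 0.393333 rev/s
γ̇ = π D N / h = (π)(0.1215)(0.393333) / 0.00761 = 19.7289 s⁻¹
Adiabatic rise: ΔT = η γ̇² t_res / (ρ cp) = 2961·(19.7289)²·280.102 / (1264·1694) = 150.764 K

value=150.8 K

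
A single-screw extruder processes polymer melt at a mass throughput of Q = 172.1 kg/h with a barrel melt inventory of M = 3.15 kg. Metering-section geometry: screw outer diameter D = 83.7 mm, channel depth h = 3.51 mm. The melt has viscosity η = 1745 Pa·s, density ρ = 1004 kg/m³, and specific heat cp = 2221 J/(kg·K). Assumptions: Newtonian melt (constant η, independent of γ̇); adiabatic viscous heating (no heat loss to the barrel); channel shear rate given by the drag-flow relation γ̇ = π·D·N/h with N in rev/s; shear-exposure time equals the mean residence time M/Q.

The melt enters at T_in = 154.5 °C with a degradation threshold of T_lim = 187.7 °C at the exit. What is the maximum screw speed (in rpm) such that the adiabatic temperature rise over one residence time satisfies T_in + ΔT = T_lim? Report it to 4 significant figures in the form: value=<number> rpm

Throughput in SI: Q_s = 172.1 kg/h ÷ 3600 s/h = 0.0478056 kg/s
t_res = M / Q_s = 3.15 ÷ 0.0478056 = 65.8919 s
Convert to metres: D = 0.0837 m, h = 0.00351 m
Allowable rise: ΔT_a = T_lim − T_in = 187.7 − 154.5 = 33.2 K
γ̇_max² = ΔT_a·ρ·cp / (η·t_res) = [33.2 × 1004 × 2221] / [1745 × 65.8919] = 643.862 s⁻²
Take the square root: γ̇_max = √(643.862) = 25.3744 s⁻¹
Solve γ̇ = πDN/h for N: N_max = γ̇_max·h/(π·D) = 25.3744 × 0.00351 / (π × 0.0837) = 0.33871 rev/s = 20.3226 rpm

value=20.32 rpm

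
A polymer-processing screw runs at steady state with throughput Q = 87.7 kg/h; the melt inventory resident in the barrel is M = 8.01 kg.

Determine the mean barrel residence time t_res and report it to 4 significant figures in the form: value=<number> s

Convert throughput: Q = 87.7 kg/h = 87.7/3600 = 0.0243611 kg/s
t_res = M / Q_s = 8.01 / 0.0243611 = 328.803 s

value=328.8 s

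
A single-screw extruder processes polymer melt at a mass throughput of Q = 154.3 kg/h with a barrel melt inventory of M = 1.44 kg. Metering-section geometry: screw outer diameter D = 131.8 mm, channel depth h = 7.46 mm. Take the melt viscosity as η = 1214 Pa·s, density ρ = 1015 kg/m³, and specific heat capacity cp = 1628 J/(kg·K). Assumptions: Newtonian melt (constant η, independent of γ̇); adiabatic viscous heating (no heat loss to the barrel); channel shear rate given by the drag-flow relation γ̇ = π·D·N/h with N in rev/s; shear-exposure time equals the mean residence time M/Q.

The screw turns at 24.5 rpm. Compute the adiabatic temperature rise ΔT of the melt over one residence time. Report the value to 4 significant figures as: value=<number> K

value=12.68 K

Convert throughput: Q = 154.3 kg/h = 154.3/3600 = 0.0428611 kg/s
Mean residence time: t_res = M/Q_s = 1.44 kg / 0.0428611 kg/s = 33.5969 s
Convert to SI: D = 0.1318 m, h = 0.00746 m, N = 24.5/60 = 0.408333 rev/s
γ̇ = π D N / h = (π)(0.1318)(0.408333) / 0.00746 = 22.6642 s⁻¹
ΔT = η·γ̇²·t_res/(ρ·cp) = [1214 × 22.6642² × 33.5969] / [1015 × 1628] = 12.6789 K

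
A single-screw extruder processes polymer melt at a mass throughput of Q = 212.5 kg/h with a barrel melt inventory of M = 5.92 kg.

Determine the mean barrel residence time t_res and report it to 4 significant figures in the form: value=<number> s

Q_s = Q / 3600 = 212.5 / 3600 = 0.0590278 kg/s
t_res = M / Q_s = 5.92 / 0.0590278 = 100.292 s

value=100.3 s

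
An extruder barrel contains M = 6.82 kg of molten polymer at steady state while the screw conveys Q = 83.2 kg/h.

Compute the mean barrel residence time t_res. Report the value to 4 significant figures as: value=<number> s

value=295.1 s

Q_s = Q / 3600 = 83.2 / 3600 = 0.0231111 kg/s
t_res = M / Q_s = 6.82 / 0.0231111 = 295.096 s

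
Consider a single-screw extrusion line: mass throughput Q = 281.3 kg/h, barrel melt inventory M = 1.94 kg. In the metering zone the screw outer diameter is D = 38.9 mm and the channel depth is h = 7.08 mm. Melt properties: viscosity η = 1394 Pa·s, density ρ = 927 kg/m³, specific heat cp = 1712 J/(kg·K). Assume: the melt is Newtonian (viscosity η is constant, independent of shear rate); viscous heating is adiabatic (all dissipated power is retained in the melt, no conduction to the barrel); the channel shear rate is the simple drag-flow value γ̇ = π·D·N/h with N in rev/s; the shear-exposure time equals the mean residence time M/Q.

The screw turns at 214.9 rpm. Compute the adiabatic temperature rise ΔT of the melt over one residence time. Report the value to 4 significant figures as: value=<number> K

Convert throughput: Q = 281.3 kg/h = 281.3/3600 = 0.0781389 kg/s
t_res = M / Q_s = 1.94 / 0.0781389 = 24.8276 s
Geometry in metres: D = 38.9 mm → 0.0389 m, h = 7.08 mm → 0.00708 m; screw speed N = 214.9 rpm = 3.58167 rev/s
γ̇ = π·D·N / h = π · 0.0389 · 3.58167 / 0.00708 = 61.8232 s⁻¹
ΔT = η·γ̇²·t_res / (ρ·cp) = 1394 · (61.8232)² · 24.8276 / (927 · 1712) = 83.3521 K

value=83.35 K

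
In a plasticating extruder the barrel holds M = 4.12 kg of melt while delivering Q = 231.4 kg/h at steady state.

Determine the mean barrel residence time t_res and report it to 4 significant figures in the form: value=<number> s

Q_s = Q / 3600 = 231.4 / 3600 = 0.0642778 kg/s
t_res = M / Q_s = 4.12 ÷ 0.0642778 = 64.0968 s

value=64.10 s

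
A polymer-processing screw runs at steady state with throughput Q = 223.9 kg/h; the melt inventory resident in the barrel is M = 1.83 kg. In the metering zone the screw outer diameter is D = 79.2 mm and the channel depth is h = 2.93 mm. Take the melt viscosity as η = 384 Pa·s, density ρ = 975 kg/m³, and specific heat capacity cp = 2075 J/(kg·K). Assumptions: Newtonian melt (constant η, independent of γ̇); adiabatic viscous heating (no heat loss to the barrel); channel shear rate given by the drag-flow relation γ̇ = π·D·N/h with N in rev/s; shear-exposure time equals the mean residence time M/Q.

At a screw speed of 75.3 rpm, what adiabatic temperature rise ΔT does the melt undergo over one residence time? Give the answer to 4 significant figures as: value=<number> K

value=63.43 K

Throughput in SI: Q_s = 223.9 kg/h ÷ 3600 s/h = 0.0621944 kg/s
t_res = M / Q_s = 1.83 / 0.0621944 = 29.4238 s
D = 79.2 mm = 0.0792 m;  h = 2.93 mm = 0.00293 m;  N = 75.3 rpm / 60 = 1.255 rev/s
γ̇ = π·D·N / h = π · 0.0792 · 1.255 / 0.00293 = 106.574 s⁻¹
ΔT = η·γ̇²·t_res / (ρ·cp) = 384 · (106.574)² · 29.4238 / (975 · 2075) = 63.4323 K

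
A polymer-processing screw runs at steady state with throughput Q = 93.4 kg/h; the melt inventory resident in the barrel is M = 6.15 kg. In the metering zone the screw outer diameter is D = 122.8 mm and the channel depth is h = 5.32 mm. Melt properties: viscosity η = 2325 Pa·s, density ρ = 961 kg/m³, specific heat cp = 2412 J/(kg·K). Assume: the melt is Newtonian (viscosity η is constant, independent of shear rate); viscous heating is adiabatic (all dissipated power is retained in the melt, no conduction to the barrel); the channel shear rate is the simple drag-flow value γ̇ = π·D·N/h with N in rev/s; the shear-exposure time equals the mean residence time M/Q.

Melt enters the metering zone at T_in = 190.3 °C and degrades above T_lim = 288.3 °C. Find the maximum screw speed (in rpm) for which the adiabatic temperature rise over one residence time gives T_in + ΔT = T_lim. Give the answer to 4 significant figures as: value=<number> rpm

value=16.80 rpm

Convert throughput: Q = 93.4 kg/h = 93.4/3600 = 0.0259444 kg/s
Mean residence time: t_res = M/Q_s = 6.15 kg / 0.0259444 kg/s = 237.045 s
Geometry in SI: D = 122.8 mm → 0.1228 m, h = 5.32 mm → 0.00532 m
ΔT_a = T_lim − T_in = 288.3 − 190.3 = 98 K
Invert ΔT = ηγ̇²t_res/(ρcp) for γ̇: γ̇_max² = ΔT_a ρ cp / (η t_res) = 98·961·2412 / (2325·237.045) = 412.167 s⁻²
γ̇_max = sqrt(412.167) = 20.3019 s⁻¹
N_max = γ̇_max h / (πD) = 20.3019·0.00532/(π·0.1228) = 0.279963 rev/s → ×60 = 16.7978 rpm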